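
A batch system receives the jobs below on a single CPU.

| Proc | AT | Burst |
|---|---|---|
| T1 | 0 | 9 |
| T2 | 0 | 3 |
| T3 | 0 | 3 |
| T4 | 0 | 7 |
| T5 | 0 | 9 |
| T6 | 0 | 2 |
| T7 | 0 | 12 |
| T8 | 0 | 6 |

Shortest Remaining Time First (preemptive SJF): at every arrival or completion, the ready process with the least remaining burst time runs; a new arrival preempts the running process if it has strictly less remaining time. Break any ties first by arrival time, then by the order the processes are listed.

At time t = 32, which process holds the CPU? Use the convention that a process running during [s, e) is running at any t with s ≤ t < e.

T5

Schedule: | T6 0-2 | T2 2-5 | T3 5-8 | T8 8-14 | T4 14-21 | T1 21-30 | T5 30-39 | T7 39-51 |
Completion: T1=30  T2=5  T3=8  T4=21  T5=39  T6=2  T7=51  T8=14
Turnaround (C−A): T1=30  T2=5  T3=8  T4=21  T5=39  T6=2  T7=51  T8=14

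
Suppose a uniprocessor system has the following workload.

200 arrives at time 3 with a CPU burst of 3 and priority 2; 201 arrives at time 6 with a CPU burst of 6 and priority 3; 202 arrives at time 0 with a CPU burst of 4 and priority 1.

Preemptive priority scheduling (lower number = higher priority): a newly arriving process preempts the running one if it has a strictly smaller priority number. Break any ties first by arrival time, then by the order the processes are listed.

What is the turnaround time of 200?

4

Gantt: | 202 0-4 | 200 4-7 | 201 7-13 |
Completion: 200=7  201=13  202=4
Turnaround (C−A): 200=4  201=7  202=4
Turnaround(200) = completion − arrival = 7 − 3 = 4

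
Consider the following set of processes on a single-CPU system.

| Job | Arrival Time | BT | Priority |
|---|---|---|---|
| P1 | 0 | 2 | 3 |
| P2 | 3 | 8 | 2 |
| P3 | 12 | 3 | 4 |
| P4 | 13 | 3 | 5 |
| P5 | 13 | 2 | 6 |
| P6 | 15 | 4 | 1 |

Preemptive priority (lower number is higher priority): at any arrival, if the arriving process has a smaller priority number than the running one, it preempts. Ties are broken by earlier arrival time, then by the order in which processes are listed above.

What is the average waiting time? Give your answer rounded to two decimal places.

2.50

Timeline: | P1 0-2 | idle 2-3 | P2 3-11 | idle 11-12 | P3 12-15 | P6 15-19 | P4 19-22 | P5 22-24 |
Completion: P1=2  P2=11  P3=15  P4=22  P5=24  P6=19
Turnaround (C−A): P1=2  P2=8  P3=3  P4=9  P5=11  P6=4
Waiting times: P1=0, P2=0, P3=0, P4=6, P5=9, P6=0
Average waiting = (0+0+0+6+9+0) / 6 = 15/6 = 2.50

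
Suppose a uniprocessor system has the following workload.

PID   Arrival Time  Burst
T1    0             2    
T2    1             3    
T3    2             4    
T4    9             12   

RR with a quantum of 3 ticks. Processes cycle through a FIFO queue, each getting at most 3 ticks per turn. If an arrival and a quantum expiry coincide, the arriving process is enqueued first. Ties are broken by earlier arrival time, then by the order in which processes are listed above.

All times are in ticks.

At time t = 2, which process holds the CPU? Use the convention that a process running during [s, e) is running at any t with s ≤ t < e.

Gantt: | T1 0-2 | T2 2-5 | T3 5-9 | T4 9-21 |
Completion: T1=2  T2=5  T3=9  T4=21

T2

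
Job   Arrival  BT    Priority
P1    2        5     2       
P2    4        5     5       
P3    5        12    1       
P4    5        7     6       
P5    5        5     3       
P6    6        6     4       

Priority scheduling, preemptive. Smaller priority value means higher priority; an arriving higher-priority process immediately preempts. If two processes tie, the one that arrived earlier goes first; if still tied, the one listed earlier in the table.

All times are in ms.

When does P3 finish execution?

Timeline: | idle 0-2 | P1 2-5 | P3 5-17 | P1 17-19 | P5 19-24 | P6 24-30 | P2 30-35 | P4 35-42 |
Completion: P1=19  P2=35  P3=17  P4=42  P5=24  P6=30
Turnaround (C−A): P1=17  P2=31  P3=12  P4=37  P5=19  P6=24

17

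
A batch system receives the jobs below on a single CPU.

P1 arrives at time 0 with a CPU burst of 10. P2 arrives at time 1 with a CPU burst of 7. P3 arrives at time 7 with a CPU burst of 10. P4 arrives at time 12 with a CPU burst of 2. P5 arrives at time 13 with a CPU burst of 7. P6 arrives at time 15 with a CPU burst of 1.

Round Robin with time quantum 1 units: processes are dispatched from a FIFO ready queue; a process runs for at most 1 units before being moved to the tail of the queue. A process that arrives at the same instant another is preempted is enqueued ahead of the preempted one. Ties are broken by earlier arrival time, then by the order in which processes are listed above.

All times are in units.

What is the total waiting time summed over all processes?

78

Gantt: | P1 0-1 | P2 1-2 | P1 2-3 | P2 3-4 | P1 4-5 | P2 5-6 | P1 6-7 | P2 7-8 | P3 8-9 | P1 9-10 | P2 10-11 | P3 11-12 | P1 12-13 | P2 13-14 | P4 14-15 | P3 15-16 | P5 16-17 | P1 17-18 | P2 18-19 | P6 19-20 | P4 20-21 | P3 21-22 | P5 22-23 | P1 23-24 | P3 24-25 | P5 25-26 | P1 26-27 | P3 27-28 | P5 28-29 | P1 29-30 | P3 30-31 | P5 31-32 | P3 32-33 | P5 33-34 | P3 34-35 | P5 35-36 | P3 36-37 |
Completion: P1=30  P2=19  P3=37  P4=21  P5=36  P6=20
Turnaround (C−A): P1=30  P2=18  P3=30  P4=9  P5=23  P6=5
Waiting = turnaround − burst: P1=20, P2=11, P3=20, P4=7, P5=16, P6=4
Total waiting = 20 + 11 + 20 + 7 + 16 + 4 = 78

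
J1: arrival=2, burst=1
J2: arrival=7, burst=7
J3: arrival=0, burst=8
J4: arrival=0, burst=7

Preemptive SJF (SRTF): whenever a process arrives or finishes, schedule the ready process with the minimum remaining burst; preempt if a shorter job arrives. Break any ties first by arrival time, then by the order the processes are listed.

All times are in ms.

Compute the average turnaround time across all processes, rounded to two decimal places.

Timeline: | J4 0-2 | J1 2-3 | J4 3-8 | J2 8-15 | J3 15-23 |
Completion: J1=3  J2=15  J3=23  J4=8
Turnaround times: J1=1, J2=8, J3=23, J4=8
Average turnaround = (1+8+23+8) / 4 = 40/4 = 10.00

10.00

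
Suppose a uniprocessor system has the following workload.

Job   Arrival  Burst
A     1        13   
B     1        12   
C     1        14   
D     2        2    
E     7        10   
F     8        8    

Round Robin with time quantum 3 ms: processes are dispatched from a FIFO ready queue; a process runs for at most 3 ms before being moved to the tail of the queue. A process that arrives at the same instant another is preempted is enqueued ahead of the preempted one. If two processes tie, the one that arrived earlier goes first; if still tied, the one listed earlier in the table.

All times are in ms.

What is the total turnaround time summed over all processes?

271

Timeline: | idle 0-1 | A 1-4 | B 4-7 | C 7-10 | D 10-12 | A 12-15 | E 15-18 | B 18-21 | F 21-24 | C 24-27 | A 27-30 | E 30-33 | B 33-36 | F 36-39 | C 39-42 | A 42-45 | E 45-48 | B 48-51 | F 51-53 | C 53-56 | A 56-57 | E 57-58 | C 58-60 |
Completion: A=57  B=51  C=60  D=12  E=58  F=53
Turnaround (C−A): A=56  B=50  C=59  D=10  E=51  F=45
Turnaround = completion − arrival: A=56, B=50, C=59, D=10, E=51, F=45
Total turnaround = 56 + 50 + 59 + 10 + 51 + 45 = 271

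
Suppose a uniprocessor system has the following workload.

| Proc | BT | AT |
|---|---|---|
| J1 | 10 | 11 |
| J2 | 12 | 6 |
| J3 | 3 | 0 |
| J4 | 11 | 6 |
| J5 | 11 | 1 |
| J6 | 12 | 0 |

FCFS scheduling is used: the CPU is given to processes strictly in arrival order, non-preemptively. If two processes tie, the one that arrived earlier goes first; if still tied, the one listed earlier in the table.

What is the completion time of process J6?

15

Schedule: | J3 0-3 | J6 3-15 | J5 15-26 | J2 26-38 | J4 38-49 | J1 49-59 |
Completion: J1=59  J2=38  J3=3  J4=49  J5=26  J6=15
Turnaround (C−A): J1=48  J2=32  J3=3  J4=43  J5=25  J6=15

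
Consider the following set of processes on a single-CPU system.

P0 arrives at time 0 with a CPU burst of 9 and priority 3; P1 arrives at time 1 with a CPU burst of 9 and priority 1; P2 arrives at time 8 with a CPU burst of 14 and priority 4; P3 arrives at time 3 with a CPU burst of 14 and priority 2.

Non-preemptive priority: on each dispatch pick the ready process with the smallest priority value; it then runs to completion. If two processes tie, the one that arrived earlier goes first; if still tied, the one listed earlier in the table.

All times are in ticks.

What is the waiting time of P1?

8

Gantt: | P0 0-9 | P1 9-18 | P3 18-32 | P2 32-46 |
Completion: P0=9  P1=18  P2=46  P3=32
Waiting(P1) = turnaround − burst = 17 − 9 = 8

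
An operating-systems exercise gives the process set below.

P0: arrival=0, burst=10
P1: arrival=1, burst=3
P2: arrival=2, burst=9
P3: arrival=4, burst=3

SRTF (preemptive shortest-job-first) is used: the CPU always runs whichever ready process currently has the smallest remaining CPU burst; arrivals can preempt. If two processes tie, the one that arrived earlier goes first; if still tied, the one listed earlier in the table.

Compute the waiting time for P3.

Gantt: | P0 0-1 | P1 1-4 | P3 4-7 | P0 7-16 | P2 16-25 |
Completion: P0=16  P1=4  P2=25  P3=7
Turnaround (C−A): P0=16  P1=3  P2=23  P3=3
Waiting(P3) = turnaround − burst = 3 − 3 = 0

0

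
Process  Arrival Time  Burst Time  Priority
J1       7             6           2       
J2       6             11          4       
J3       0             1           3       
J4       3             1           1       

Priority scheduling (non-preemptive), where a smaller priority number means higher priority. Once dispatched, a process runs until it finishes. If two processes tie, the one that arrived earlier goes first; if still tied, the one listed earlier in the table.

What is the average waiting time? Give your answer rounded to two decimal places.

2.50

Gantt: | J3 0-1 | idle 1-3 | J4 3-4 | idle 4-6 | J2 6-17 | J1 17-23 |
Completion: J1=23  J2=17  J3=1  J4=4
Turnaround (C−A): J1=16  J2=11  J3=1  J4=1
Waiting times: J1=10, J2=0, J3=0, J4=0
Average waiting = (10+0+0+0) / 4 = 10/4 = 2.50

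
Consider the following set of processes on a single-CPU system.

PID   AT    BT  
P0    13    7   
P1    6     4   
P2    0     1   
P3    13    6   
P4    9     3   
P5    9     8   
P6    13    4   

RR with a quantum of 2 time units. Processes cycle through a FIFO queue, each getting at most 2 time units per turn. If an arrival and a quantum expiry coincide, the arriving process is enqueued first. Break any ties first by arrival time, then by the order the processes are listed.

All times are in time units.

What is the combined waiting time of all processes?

Timeline: | P2 0-1 | idle 1-6 | P1 6-10 | P4 10-12 | P5 12-14 | P4 14-15 | P0 15-17 | P3 17-19 | P6 19-21 | P5 21-23 | P0 23-25 | P3 25-27 | P6 27-29 | P5 29-31 | P0 31-33 | P3 33-35 | P5 35-37 | P0 37-38 |
Completion: P0=38  P1=10  P2=1  P3=35  P4=15  P5=37  P6=29
Turnaround (C−A): P0=25  P1=4  P2=1  P3=22  P4=6  P5=28  P6=16
Waiting = turnaround − burst: P0=18, P1=0, P2=0, P3=16, P4=3, P5=20, P6=12
Total waiting = 18 + 0 + 0 + 16 + 3 + 20 + 12 = 69

69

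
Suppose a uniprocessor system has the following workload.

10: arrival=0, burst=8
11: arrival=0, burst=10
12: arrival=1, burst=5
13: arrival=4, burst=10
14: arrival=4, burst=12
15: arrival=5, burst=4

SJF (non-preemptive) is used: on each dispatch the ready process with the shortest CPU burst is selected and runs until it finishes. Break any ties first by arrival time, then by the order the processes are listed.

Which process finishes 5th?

Schedule: | 10 0-8 | 15 8-12 | 12 12-17 | 11 17-27 | 13 27-37 | 14 37-49 |
Completion: 10=8  11=27  12=17  13=37  14=49  15=12
Finish order: 10 → 15 → 12 → 11 → 13 → 14

13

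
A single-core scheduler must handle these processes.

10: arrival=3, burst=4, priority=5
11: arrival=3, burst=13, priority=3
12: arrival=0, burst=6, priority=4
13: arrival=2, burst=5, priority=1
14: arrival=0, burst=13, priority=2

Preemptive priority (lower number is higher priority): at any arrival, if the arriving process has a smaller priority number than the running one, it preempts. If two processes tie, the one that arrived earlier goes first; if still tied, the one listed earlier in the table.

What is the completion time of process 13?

7

Schedule: | 14 0-2 | 13 2-7 | 14 7-18 | 11 18-31 | 12 31-37 | 10 37-41 |
Completion: 10=41  11=31  12=37  13=7  14=18
Turnaround (C−A): 10=38  11=28  12=37  13=5  14=18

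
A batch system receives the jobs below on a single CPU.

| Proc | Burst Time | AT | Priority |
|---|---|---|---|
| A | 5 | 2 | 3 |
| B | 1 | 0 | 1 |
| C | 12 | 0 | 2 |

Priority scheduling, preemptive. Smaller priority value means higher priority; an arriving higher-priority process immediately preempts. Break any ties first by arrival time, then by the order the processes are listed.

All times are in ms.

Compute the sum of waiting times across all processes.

Gantt: | B 0-1 | C 1-13 | A 13-18 |
Completion: A=18  B=1  C=13
Waiting = turnaround − burst: A=11, B=0, C=1
Total waiting = 11 + 0 + 1 = 12

12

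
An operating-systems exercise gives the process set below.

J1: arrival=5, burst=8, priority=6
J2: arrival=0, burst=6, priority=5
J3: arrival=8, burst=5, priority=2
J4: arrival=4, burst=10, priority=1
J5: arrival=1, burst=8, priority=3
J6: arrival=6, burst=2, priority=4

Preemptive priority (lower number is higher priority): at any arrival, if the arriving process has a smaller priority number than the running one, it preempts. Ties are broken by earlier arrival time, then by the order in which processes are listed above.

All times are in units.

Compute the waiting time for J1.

26

Gantt: | J2 0-1 | J5 1-4 | J4 4-14 | J3 14-19 | J5 19-24 | J6 24-26 | J2 26-31 | J1 31-39 |
Completion: J1=39  J2=31  J3=19  J4=14  J5=24  J6=26
Waiting(J1) = turnaround − burst = 34 − 8 = 26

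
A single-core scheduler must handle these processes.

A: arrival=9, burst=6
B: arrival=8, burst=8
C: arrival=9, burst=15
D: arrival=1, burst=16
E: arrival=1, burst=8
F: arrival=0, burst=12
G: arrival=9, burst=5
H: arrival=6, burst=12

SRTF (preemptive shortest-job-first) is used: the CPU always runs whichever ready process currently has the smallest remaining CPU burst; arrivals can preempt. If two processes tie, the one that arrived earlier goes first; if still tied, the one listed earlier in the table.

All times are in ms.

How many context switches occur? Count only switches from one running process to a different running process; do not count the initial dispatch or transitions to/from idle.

8

Schedule: | F 0-1 | E 1-9 | G 9-14 | A 14-20 | B 20-28 | F 28-39 | H 39-51 | C 51-66 | D 66-82 |
Completion: A=20  B=28  C=66  D=82  E=9  F=39  G=14  H=51
Turnaround (C−A): A=11  B=20  C=57  D=81  E=8  F=39  G=5  H=45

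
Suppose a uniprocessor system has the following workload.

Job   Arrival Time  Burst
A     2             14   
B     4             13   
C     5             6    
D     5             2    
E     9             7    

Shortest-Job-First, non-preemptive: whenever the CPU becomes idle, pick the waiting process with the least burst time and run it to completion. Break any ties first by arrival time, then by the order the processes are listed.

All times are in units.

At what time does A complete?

Timeline: | idle 0-2 | A 2-16 | D 16-18 | C 18-24 | E 24-31 | B 31-44 |
Completion: A=16  B=44  C=24  D=18  E=31
Turnaround (C−A): A=14  B=40  C=19  D=13  E=22

16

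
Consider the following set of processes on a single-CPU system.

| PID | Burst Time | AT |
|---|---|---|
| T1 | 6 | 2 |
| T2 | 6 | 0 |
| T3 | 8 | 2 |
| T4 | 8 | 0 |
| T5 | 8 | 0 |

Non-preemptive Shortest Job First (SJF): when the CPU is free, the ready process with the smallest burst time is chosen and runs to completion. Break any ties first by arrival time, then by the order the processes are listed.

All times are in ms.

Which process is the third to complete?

T4

Timeline: | T2 0-6 | T1 6-12 | T4 12-20 | T5 20-28 | T3 28-36 |
Completion: T1=12  T2=6  T3=36  T4=20  T5=28
Finish order: T2 → T1 → T4 → T5 → T3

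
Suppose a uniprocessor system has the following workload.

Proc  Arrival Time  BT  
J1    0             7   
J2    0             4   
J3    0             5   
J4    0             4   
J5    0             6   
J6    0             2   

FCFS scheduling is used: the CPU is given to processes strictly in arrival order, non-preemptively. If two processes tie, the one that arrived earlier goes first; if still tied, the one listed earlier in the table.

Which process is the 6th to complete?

J6

Schedule: | J1 0-7 | J2 7-11 | J3 11-16 | J4 16-20 | J5 20-26 | J6 26-28 |
Completion: J1=7  J2=11  J3=16  J4=20  J5=26  J6=28
Turnaround (C−A): J1=7  J2=11  J3=16  J4=20  J5=26  J6=28
Finish order: J1 → J2 → J3 → J4 → J5 → J6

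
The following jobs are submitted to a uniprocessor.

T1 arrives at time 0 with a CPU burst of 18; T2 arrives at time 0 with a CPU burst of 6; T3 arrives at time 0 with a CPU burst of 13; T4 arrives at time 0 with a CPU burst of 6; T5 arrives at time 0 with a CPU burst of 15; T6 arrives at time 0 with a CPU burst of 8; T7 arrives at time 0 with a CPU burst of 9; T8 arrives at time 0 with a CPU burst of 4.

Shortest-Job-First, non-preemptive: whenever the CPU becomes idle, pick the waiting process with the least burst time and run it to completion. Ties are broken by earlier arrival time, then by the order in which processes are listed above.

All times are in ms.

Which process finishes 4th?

T6

Schedule: | T8 0-4 | T2 4-10 | T4 10-16 | T6 16-24 | T7 24-33 | T3 33-46 | T5 46-61 | T1 61-79 |
Completion: T1=79  T2=10  T3=46  T4=16  T5=61  T6=24  T7=33  T8=4
Turnaround (C−A): T1=79  T2=10  T3=46  T4=16  T5=61  T6=24  T7=33  T8=4
Finish order: T8 → T2 → T4 → T6 → T7 → T3 → T5 → T1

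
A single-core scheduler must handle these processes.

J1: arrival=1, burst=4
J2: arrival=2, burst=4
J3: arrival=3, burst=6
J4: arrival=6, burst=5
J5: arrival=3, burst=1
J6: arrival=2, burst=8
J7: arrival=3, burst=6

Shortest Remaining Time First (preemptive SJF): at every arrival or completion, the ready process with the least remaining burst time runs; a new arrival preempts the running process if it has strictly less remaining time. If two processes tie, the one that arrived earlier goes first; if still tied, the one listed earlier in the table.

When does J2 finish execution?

Gantt: | idle 0-1 | J1 1-3 | J5 3-4 | J1 4-6 | J2 6-10 | J4 10-15 | J3 15-21 | J7 21-27 | J6 27-35 |
Completion: J1=6  J2=10  J3=21  J4=15  J5=4  J6=35  J7=27
Turnaround (C−A): J1=5  J2=8  J3=18  J4=9  J5=1  J6=33  J7=24

10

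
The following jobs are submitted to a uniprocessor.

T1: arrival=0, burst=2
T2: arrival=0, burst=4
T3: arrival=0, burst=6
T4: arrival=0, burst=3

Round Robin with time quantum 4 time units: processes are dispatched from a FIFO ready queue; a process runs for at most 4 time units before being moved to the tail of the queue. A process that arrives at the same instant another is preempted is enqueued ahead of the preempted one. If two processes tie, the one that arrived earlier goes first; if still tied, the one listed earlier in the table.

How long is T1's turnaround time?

Gantt: | T1 0-2 | T2 2-6 | T3 6-10 | T4 10-13 | T3 13-15 |
Completion: T1=2  T2=6  T3=15  T4=13
Turnaround(T1) = completion − arrival = 2 − 0 = 2

2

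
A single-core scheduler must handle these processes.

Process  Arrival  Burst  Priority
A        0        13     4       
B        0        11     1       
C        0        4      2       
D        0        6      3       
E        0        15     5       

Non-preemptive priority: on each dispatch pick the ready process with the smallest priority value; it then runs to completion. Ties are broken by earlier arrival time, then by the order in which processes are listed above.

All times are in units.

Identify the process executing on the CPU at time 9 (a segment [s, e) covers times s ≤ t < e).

Schedule: | B 0-11 | C 11-15 | D 15-21 | A 21-34 | E 34-49 |
Completion: A=34  B=11  C=15  D=21  E=49
Turnaround (C−A): A=34  B=11  C=15  D=21  E=49

B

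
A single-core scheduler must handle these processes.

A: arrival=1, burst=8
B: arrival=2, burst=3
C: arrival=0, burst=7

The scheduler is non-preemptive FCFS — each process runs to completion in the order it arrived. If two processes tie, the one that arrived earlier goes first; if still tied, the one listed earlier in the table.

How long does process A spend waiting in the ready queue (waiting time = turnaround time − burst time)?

Schedule: | C 0-7 | A 7-15 | B 15-18 |
Completion: A=15  B=18  C=7
Turnaround (C−A): A=14  B=16  C=7
Waiting(A) = turnaround − burst = 14 − 8 = 6

6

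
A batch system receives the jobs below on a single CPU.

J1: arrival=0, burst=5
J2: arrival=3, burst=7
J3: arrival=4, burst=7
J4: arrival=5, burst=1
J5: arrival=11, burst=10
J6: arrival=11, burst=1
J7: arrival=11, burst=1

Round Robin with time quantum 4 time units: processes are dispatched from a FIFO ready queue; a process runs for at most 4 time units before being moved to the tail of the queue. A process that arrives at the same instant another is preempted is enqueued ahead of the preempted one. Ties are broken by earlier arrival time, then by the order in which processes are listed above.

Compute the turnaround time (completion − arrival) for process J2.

Gantt: | J1 0-4 | J2 4-8 | J3 8-12 | J1 12-13 | J4 13-14 | J2 14-17 | J5 17-21 | J6 21-22 | J7 22-23 | J3 23-26 | J5 26-32 |
Completion: J1=13  J2=17  J3=26  J4=14  J5=32  J6=22  J7=23
Turnaround(J2) = completion − arrival = 17 − 3 = 14

14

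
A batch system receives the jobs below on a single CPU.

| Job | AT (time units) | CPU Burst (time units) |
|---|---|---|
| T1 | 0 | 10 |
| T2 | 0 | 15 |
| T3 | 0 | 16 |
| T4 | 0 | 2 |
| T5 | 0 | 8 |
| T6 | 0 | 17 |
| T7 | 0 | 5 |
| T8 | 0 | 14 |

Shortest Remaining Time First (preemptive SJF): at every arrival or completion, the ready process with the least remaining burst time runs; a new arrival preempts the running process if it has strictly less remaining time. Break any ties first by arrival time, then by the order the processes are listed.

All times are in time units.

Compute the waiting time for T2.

39

Timeline: | T4 0-2 | T7 2-7 | T5 7-15 | T1 15-25 | T8 25-39 | T2 39-54 | T3 54-70 | T6 70-87 |
Completion: T1=25  T2=54  T3=70  T4=2  T5=15  T6=87  T7=7  T8=39
Turnaround (C−A): T1=25  T2=54  T3=70  T4=2  T5=15  T6=87  T7=7  T8=39
Waiting(T2) = turnaround − burst = 54 − 15 = 39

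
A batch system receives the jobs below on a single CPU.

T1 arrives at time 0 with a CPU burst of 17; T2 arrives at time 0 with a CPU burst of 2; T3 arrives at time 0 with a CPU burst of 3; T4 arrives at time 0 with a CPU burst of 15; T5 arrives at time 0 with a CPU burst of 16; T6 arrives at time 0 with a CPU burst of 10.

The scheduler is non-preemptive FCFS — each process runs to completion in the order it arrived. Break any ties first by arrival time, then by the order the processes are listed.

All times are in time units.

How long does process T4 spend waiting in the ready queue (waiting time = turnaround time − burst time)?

Schedule: | T1 0-17 | T2 17-19 | T3 19-22 | T4 22-37 | T5 37-53 | T6 53-63 |
Completion: T1=17  T2=19  T3=22  T4=37  T5=53  T6=63
Waiting(T4) = turnaround − burst = 37 − 15 = 22

22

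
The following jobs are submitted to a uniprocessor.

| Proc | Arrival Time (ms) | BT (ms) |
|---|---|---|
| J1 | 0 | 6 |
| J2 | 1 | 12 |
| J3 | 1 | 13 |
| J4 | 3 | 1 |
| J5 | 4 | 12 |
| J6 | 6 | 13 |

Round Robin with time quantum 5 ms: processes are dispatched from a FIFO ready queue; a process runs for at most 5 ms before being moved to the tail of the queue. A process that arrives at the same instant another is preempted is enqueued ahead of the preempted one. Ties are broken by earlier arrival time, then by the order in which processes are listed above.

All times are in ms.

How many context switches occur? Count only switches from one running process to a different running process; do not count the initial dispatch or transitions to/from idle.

Timeline: | J1 0-5 | J2 5-10 | J3 10-15 | J4 15-16 | J5 16-21 | J1 21-22 | J6 22-27 | J2 27-32 | J3 32-37 | J5 37-42 | J6 42-47 | J2 47-49 | J3 49-52 | J5 52-54 | J6 54-57 |
Completion: J1=22  J2=49  J3=52  J4=16  J5=54  J6=57

14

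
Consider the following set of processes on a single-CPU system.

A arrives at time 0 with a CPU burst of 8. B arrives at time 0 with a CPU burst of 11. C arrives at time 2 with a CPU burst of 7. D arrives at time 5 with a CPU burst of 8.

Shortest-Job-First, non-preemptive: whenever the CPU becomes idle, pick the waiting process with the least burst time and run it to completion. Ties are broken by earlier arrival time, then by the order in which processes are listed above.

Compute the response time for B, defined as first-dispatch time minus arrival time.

Schedule: | A 0-8 | C 8-15 | D 15-23 | B 23-34 |
Completion: A=8  B=34  C=15  D=23
Turnaround (C−A): A=8  B=34  C=13  D=18
Response(B) = first start − arrival = 23 − 0 = 23

23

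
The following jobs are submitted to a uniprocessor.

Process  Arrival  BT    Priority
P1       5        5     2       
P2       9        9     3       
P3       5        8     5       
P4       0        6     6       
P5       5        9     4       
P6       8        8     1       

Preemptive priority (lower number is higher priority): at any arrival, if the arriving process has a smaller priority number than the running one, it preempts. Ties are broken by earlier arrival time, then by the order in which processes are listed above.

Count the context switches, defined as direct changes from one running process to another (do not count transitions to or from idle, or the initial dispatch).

7

Schedule: | P4 0-5 | P1 5-8 | P6 8-16 | P1 16-18 | P2 18-27 | P5 27-36 | P3 36-44 | P4 44-45 |
Completion: P1=18  P2=27  P3=44  P4=45  P5=36  P6=16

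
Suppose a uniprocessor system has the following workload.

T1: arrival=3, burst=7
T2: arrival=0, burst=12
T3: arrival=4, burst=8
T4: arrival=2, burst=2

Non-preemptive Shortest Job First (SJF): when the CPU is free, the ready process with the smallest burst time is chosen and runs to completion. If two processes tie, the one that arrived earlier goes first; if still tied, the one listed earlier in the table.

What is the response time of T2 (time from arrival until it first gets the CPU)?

0

Timeline: | T2 0-12 | T4 12-14 | T1 14-21 | T3 21-29 |
Completion: T1=21  T2=12  T3=29  T4=14
Turnaround (C−A): T1=18  T2=12  T3=25  T4=12
Response(T2) = first start − arrival = 0 − 0 = 0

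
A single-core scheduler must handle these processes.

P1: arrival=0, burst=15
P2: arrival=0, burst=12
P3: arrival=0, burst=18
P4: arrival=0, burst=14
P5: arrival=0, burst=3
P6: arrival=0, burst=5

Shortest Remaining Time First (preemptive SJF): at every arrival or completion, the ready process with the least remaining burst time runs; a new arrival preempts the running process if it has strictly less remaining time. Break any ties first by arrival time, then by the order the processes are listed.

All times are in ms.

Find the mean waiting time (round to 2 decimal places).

Timeline: | P5 0-3 | P6 3-8 | P2 8-20 | P4 20-34 | P1 34-49 | P3 49-67 |
Completion: P1=49  P2=20  P3=67  P4=34  P5=3  P6=8
Waiting times: P1=34, P2=8, P3=49, P4=20, P5=0, P6=3
Average waiting = (34+8+49+20+0+3) / 6 = 114/6 = 19.00

19.00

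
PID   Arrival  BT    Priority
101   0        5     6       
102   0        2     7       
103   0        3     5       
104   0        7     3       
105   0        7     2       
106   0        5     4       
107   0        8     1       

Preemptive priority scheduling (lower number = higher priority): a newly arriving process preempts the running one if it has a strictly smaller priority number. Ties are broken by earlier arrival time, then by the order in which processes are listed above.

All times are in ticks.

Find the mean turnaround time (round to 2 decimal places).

Timeline: | 107 0-8 | 105 8-15 | 104 15-22 | 106 22-27 | 103 27-30 | 101 30-35 | 102 35-37 |
Completion: 101=35  102=37  103=30  104=22  105=15  106=27  107=8
Turnaround (C−A): 101=35  102=37  103=30  104=22  105=15  106=27  107=8
Turnaround times: 101=35, 102=37, 103=30, 104=22, 105=15, 106=27, 107=8
Average turnaround = (35+37+30+22+15+27+8) / 7 = 174/7 = 24.86

24.86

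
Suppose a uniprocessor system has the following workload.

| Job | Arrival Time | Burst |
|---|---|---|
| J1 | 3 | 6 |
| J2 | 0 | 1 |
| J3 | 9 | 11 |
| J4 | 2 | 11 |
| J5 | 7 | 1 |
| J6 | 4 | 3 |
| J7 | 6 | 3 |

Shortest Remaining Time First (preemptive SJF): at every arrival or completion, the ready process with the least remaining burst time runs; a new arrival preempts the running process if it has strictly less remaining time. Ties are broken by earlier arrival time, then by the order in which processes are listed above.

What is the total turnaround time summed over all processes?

75

Timeline: | J2 0-1 | idle 1-2 | J4 2-3 | J1 3-4 | J6 4-7 | J5 7-8 | J7 8-11 | J1 11-16 | J4 16-26 | J3 26-37 |
Completion: J1=16  J2=1  J3=37  J4=26  J5=8  J6=7  J7=11
Turnaround (C−A): J1=13  J2=1  J3=28  J4=24  J5=1  J6=3  J7=5
Turnaround = completion − arrival: J1=13, J2=1, J3=28, J4=24, J5=1, J6=3, J7=5
Total turnaround = 13 + 1 + 28 + 24 + 1 + 3 + 5 = 75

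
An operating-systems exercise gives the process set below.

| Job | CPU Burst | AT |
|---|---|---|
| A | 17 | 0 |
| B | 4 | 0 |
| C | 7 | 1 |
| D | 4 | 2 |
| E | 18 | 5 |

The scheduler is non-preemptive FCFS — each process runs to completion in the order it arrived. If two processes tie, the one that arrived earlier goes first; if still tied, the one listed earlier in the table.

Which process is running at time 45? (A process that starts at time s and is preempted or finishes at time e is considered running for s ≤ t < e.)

E

Gantt: | A 0-17 | B 17-21 | C 21-28 | D 28-32 | E 32-50 |
Completion: A=17  B=21  C=28  D=32  E=50
Turnaround (C−A): A=17  B=21  C=27  D=30  E=45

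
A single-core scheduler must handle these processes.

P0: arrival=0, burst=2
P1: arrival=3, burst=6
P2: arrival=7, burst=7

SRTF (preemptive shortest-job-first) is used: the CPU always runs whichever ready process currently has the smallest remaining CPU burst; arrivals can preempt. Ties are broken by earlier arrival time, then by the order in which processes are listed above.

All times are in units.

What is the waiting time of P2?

Gantt: | P0 0-2 | idle 2-3 | P1 3-9 | P2 9-16 |
Completion: P0=2  P1=9  P2=16
Turnaround (C−A): P0=2  P1=6  P2=9
Waiting(P2) = turnaround − burst = 9 − 7 = 2

2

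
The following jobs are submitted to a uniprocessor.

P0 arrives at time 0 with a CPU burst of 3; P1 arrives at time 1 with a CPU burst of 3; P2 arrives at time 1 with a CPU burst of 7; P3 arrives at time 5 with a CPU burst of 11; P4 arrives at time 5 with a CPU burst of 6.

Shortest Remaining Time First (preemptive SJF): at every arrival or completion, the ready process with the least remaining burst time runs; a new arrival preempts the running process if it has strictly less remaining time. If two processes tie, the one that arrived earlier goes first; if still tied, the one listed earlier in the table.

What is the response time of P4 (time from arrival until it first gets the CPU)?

Timeline: | P0 0-3 | P1 3-6 | P4 6-12 | P2 12-19 | P3 19-30 |
Completion: P0=3  P1=6  P2=19  P3=30  P4=12
Turnaround (C−A): P0=3  P1=5  P2=18  P3=25  P4=7
Response(P4) = first start − arrival = 6 − 5 = 1

1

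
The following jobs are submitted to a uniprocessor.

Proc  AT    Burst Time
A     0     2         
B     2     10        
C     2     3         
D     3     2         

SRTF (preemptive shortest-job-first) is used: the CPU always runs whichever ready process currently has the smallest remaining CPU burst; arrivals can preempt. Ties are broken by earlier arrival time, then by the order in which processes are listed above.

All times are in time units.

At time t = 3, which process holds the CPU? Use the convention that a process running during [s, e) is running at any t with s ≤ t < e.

Schedule: | A 0-2 | C 2-5 | D 5-7 | B 7-17 |
Completion: A=2  B=17  C=5  D=7

C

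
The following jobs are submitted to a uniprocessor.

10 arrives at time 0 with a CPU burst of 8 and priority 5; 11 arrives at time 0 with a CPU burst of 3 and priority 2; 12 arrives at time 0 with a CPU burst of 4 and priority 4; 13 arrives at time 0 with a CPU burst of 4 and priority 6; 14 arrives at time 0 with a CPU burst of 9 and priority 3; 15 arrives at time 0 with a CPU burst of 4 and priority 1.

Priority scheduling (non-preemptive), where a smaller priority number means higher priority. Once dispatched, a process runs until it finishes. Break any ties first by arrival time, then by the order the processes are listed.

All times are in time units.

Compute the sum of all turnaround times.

Schedule: | 15 0-4 | 11 4-7 | 14 7-16 | 12 16-20 | 10 20-28 | 13 28-32 |
Completion: 10=28  11=7  12=20  13=32  14=16  15=4
Turnaround (C−A): 10=28  11=7  12=20  13=32  14=16  15=4
Turnaround = completion − arrival: 10=28, 11=7, 12=20, 13=32, 14=16, 15=4
Total turnaround = 28 + 7 + 20 + 32 + 16 + 4 = 107

107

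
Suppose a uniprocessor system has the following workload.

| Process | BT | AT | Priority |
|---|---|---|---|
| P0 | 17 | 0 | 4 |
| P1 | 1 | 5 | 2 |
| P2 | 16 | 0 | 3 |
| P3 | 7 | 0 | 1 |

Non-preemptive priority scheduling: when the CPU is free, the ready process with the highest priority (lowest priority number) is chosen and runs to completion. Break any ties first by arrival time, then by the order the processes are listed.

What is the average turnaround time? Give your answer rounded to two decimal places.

18.75

Timeline: | P3 0-7 | P1 7-8 | P2 8-24 | P0 24-41 |
Completion: P0=41  P1=8  P2=24  P3=7
Turnaround times: P0=41, P1=3, P2=24, P3=7
Average turnaround = (41+3+24+7) / 4 = 75/4 = 18.75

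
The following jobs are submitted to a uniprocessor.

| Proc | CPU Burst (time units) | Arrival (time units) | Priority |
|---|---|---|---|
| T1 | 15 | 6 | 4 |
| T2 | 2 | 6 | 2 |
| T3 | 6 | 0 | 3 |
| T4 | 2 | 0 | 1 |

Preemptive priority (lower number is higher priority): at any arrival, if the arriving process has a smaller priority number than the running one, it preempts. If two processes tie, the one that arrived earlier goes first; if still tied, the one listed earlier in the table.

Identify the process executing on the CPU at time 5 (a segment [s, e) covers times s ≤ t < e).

T3

Schedule: | T4 0-2 | T3 2-6 | T2 6-8 | T3 8-10 | T1 10-25 |
Completion: T1=25  T2=8  T3=10  T4=2
Turnaround (C−A): T1=19  T2=2  T3=10  T4=2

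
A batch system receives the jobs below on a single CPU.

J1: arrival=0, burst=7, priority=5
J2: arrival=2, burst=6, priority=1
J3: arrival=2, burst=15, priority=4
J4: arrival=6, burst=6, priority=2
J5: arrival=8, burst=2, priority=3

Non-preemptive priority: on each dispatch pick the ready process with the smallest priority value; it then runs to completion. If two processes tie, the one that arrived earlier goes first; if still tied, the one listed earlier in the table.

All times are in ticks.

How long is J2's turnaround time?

Timeline: | J1 0-7 | J2 7-13 | J4 13-19 | J5 19-21 | J3 21-36 |
Completion: J1=7  J2=13  J3=36  J4=19  J5=21
Turnaround (C−A): J1=7  J2=11  J3=34  J4=13  J5=13
Turnaround(J2) = completion − arrival = 13 − 2 = 11

11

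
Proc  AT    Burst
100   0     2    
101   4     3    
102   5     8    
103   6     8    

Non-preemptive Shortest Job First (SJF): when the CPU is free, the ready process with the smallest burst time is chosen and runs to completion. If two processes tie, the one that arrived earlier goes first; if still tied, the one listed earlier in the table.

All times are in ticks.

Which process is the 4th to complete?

Timeline: | 100 0-2 | idle 2-4 | 101 4-7 | 102 7-15 | 103 15-23 |
Completion: 100=2  101=7  102=15  103=23
Turnaround (C−A): 100=2  101=3  102=10  103=17
Finish order: 100 → 101 → 102 → 103

103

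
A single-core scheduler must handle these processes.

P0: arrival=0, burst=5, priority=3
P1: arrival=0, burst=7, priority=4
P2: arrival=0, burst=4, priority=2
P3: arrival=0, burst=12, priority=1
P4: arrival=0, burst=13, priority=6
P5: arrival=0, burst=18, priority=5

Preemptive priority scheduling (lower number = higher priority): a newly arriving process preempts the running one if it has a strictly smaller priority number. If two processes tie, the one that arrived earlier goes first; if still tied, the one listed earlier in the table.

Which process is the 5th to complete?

Timeline: | P3 0-12 | P2 12-16 | P0 16-21 | P1 21-28 | P5 28-46 | P4 46-59 |
Completion: P0=21  P1=28  P2=16  P3=12  P4=59  P5=46
Finish order: P3 → P2 → P0 → P1 → P5 → P4

P5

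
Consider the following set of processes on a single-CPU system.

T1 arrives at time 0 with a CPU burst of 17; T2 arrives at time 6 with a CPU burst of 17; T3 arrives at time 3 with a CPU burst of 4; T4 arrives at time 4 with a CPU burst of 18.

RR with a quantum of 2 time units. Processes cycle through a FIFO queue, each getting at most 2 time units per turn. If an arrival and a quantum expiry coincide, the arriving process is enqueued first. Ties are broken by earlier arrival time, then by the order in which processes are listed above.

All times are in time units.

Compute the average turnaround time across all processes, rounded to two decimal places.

Schedule: | T1 0-4 | T3 4-6 | T4 6-8 | T1 8-10 | T2 10-12 | T3 12-14 | T4 14-16 | T1 16-18 | T2 18-20 | T4 20-22 | T1 22-24 | T2 24-26 | T4 26-28 | T1 28-30 | T2 30-32 | T4 32-34 | T1 34-36 | T2 36-38 | T4 38-40 | T1 40-42 | T2 42-44 | T4 44-46 | T1 46-47 | T2 47-49 | T4 49-51 | T2 51-53 | T4 53-55 | T2 55-56 |
Completion: T1=47  T2=56  T3=14  T4=55
Turnaround (C−A): T1=47  T2=50  T3=11  T4=51
Turnaround times: T1=47, T2=50, T3=11, T4=51
Average turnaround = (47+50+11+51) / 4 = 159/4 = 39.75

39.75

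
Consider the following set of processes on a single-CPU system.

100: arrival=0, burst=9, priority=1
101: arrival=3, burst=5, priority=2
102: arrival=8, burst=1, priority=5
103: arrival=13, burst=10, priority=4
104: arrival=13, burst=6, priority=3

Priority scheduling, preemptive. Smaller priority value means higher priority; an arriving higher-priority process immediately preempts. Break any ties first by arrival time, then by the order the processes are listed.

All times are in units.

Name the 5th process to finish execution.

102

Timeline: | 100 0-9 | 101 9-14 | 104 14-20 | 103 20-30 | 102 30-31 |
Completion: 100=9  101=14  102=31  103=30  104=20
Turnaround (C−A): 100=9  101=11  102=23  103=17  104=7
Finish order: 100 → 101 → 104 → 103 → 102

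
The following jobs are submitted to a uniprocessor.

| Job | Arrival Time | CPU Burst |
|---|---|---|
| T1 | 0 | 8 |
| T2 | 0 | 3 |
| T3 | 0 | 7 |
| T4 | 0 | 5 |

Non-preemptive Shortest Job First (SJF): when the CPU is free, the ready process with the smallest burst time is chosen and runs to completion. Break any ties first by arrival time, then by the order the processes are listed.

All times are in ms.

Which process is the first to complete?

Schedule: | T2 0-3 | T4 3-8 | T3 8-15 | T1 15-23 |
Completion: T1=23  T2=3  T3=15  T4=8
Turnaround (C−A): T1=23  T2=3  T3=15  T4=8
Finish order: T2 → T4 → T3 → T1

T2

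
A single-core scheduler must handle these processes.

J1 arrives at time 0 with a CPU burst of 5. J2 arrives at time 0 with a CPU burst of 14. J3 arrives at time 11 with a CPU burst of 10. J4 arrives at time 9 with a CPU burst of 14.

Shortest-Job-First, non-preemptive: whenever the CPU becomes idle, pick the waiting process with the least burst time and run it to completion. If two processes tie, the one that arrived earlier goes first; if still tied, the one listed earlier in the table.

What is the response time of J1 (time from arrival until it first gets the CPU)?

0

Schedule: | J1 0-5 | J2 5-19 | J3 19-29 | J4 29-43 |
Completion: J1=5  J2=19  J3=29  J4=43
Response(J1) = first start − arrival = 0 − 0 = 0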